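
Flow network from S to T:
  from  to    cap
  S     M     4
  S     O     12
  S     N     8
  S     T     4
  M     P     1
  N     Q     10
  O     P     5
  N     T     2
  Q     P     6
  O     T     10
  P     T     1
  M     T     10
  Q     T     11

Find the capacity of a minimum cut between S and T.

27

Max flow = 27 (via 6 augmenting paths).
In the residual at optimum, the set reachable from S is {O, P, S}.
Cut edges: S→M (cap 4), S→N (cap 8), S→T (cap 4), O→T (cap 10), P→T (cap 1). Sum = 27.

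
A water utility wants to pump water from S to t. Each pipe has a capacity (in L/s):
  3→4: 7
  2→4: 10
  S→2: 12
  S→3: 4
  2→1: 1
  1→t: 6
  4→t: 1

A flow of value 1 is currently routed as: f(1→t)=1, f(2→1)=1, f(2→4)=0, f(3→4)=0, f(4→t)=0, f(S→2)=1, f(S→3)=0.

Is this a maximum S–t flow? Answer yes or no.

No

Residual path S→2→4→t has bottleneck 1 > 0.
Pushing 1 along it raises the flow to 2, so the given flow is not maximum.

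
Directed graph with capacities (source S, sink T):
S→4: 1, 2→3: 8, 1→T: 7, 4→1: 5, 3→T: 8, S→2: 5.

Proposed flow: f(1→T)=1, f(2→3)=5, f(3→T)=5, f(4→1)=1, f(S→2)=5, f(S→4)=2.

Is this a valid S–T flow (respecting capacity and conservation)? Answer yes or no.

No

Capacity violated on S→4: flow 2 > capacity 1.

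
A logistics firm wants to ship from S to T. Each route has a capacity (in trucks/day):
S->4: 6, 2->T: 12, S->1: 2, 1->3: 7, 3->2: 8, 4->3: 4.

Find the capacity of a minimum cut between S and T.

6

Max flow = 6 (via 2 augmenting paths).
In the residual at optimum, the set reachable from S is {4, S}.
Cut edges: S->1 (cap 2), 4->3 (cap 4). Sum = 6.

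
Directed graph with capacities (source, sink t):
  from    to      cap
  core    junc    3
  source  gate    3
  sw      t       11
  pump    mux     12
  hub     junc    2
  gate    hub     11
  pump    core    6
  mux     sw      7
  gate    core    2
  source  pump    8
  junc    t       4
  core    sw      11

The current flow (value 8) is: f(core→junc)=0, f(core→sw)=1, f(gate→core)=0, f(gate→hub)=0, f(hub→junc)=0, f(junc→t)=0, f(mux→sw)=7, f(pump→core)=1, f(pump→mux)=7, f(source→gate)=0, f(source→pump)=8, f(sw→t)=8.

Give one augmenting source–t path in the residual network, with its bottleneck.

Residual along source→gate→core→sw→t: source→gate: 3, gate→core: 2, core→sw: 10, sw→t: 3.
Bottleneck = min = 2.

source→gate→core→sw→t, bottleneck 2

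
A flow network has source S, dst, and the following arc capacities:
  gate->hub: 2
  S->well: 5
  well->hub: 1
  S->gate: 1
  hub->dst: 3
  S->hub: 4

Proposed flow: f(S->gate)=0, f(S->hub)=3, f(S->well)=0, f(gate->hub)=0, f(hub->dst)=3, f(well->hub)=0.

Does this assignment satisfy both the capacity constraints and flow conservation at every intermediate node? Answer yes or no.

Every edge has 0 ≤ f(e) ≤ cap(e).
At each intermediate node, inflow equals outflow.

Yes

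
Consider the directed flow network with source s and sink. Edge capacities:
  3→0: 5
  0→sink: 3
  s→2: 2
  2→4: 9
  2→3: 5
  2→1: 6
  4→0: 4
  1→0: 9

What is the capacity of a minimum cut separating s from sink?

Max flow = 2 (via 1 augmenting path).
In the residual at optimum, the set reachable from s is {s}.
Cut edges: s→2 (cap 2). Sum = 2.

2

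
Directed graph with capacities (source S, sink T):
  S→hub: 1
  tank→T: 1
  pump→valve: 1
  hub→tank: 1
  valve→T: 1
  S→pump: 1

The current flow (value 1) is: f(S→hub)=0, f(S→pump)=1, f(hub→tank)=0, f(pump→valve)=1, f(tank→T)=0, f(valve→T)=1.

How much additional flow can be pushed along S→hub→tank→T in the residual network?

Residual capacities along the path: S→hub: 1, hub→tank: 1, tank→T: 1.
Minimum is 1.

1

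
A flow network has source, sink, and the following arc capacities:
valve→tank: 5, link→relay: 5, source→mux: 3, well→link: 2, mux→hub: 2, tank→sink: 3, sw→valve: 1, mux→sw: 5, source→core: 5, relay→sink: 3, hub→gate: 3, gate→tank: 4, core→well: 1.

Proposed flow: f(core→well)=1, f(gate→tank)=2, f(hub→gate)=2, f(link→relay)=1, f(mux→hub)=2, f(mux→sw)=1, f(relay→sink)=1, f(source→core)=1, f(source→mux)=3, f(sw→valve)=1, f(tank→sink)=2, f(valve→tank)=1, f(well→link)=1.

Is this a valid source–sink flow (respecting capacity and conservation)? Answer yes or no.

No

Conservation fails at tank: inflow 3 ≠ outflow 2.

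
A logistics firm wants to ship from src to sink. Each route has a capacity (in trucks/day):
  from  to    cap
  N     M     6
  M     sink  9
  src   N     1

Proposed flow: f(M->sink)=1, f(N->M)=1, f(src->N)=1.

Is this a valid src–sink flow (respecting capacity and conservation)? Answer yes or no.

Yes

Every edge has 0 ≤ f(e) ≤ cap(e).
At each intermediate node, inflow equals outflow.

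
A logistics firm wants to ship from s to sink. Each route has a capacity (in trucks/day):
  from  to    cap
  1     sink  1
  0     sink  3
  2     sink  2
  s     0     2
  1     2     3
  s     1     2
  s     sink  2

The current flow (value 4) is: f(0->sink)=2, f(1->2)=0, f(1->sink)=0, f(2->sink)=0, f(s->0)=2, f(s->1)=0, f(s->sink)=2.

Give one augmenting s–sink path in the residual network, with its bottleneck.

s->1->sink, bottleneck 1

Residual along s->1->sink: s->1: 2, 1->sink: 1.
Bottleneck = min = 1.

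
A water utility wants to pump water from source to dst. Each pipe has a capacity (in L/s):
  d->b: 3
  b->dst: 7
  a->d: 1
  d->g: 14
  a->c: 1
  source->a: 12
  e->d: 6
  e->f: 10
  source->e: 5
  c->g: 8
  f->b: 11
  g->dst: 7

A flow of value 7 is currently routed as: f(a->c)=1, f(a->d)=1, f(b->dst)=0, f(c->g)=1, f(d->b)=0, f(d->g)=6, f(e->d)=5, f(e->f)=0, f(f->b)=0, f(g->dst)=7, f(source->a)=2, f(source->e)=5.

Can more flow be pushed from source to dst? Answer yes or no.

Residual reachable from source: {a, source}; dst is not reachable.
Saturated cut: source->e, a->c, a->d with total capacity 7 = current flow value. Flow is maximum.

No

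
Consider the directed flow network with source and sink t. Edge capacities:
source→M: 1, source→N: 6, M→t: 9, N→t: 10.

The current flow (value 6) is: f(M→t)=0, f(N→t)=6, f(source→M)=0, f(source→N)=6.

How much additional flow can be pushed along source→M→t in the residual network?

1

Residual capacities along the path: source→M: 1, M→t: 9.
Minimum is 1.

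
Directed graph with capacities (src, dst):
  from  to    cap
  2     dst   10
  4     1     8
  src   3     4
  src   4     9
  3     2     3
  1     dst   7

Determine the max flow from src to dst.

10

Augment src→3→2→dst: bottleneck 3. Total 3.
Augment src→4→1→dst: bottleneck 7. Total 10.
No augmenting path remains in the residual graph.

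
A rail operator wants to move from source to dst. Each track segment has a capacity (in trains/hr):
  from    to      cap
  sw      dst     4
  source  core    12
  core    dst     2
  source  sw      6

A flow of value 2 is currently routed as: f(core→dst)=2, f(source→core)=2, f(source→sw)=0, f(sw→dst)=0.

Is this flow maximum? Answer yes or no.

Residual path source→sw→dst has bottleneck 4 > 0.
Pushing 4 along it raises the flow to 6, so the given flow is not maximum.

No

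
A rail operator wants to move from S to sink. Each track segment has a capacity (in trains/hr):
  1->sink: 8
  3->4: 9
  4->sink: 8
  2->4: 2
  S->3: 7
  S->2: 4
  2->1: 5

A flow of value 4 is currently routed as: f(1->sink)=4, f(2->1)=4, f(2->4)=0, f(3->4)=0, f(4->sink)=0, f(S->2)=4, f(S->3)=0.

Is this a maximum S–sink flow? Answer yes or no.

Residual path S->3->4->sink has bottleneck 7 > 0.
Pushing 7 along it raises the flow to 11, so the given flow is not maximum.

No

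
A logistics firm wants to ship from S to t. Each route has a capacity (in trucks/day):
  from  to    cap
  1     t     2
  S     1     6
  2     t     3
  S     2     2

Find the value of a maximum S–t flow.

4

Augment S->2->t: bottleneck 2. Total 2.
Augment S->1->t: bottleneck 2. Total 4.
No augmenting path remains in the residual graph.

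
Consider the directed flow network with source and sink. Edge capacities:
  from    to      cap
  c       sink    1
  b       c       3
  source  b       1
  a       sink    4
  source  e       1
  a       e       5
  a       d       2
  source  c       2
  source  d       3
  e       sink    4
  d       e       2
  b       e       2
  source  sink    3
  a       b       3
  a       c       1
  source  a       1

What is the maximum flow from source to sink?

Augment source->sink: bottleneck 3. Total 3.
Augment source->a->sink: bottleneck 1. Total 4.
Augment source->c->sink: bottleneck 1. Total 5.
Augment source->e->sink: bottleneck 1. Total 6.
Augment source->d->e->sink: bottleneck 2. Total 8.
Augment source->b->e->sink: bottleneck 1. Total 9.
No augmenting path remains in the residual graph.

9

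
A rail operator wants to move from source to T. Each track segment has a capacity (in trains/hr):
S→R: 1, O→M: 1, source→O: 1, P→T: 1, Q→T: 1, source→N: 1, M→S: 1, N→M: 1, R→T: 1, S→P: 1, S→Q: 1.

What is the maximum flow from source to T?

Augment source→O→M→S→Q→T: bottleneck 1. Total 1.
No augmenting path remains in the residual graph.

1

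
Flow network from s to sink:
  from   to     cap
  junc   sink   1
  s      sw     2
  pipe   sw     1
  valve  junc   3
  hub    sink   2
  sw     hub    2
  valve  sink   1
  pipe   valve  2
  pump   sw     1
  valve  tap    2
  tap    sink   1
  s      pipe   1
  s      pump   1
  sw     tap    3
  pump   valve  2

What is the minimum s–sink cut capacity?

Max flow = 4 (via 3 augmenting paths).
In the residual at optimum, the set reachable from s is {s}.
Cut edges: s→pump (cap 1), s→pipe (cap 1), s→sw (cap 2). Sum = 4.

4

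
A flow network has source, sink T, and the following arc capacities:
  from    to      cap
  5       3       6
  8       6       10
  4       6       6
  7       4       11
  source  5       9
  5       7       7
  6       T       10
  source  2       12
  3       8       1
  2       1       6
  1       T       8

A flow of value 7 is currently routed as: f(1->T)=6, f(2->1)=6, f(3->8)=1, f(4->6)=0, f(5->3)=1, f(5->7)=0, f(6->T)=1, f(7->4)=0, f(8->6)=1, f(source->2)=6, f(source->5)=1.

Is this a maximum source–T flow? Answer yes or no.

No

Residual path source->5->7->4->6->T has bottleneck 6 > 0.
Pushing 6 along it raises the flow to 13, so the given flow is not maximum.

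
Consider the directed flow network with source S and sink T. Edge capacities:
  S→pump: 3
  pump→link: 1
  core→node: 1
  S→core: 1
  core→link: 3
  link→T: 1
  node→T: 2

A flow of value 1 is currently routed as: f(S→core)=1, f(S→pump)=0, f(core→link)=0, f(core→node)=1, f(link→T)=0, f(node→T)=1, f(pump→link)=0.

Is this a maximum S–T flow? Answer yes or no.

Residual path S→pump→link→T has bottleneck 1 > 0.
Pushing 1 along it raises the flow to 2, so the given flow is not maximum.

No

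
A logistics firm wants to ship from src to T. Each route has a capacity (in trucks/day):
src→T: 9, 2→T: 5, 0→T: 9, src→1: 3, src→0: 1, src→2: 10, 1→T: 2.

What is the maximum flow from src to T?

Augment src→T: bottleneck 9. Total 9.
Augment src→0→T: bottleneck 1. Total 10.
Augment src→1→T: bottleneck 2. Total 12.
Augment src→2→T: bottleneck 5. Total 17.
No augmenting path remains in the residual graph.

17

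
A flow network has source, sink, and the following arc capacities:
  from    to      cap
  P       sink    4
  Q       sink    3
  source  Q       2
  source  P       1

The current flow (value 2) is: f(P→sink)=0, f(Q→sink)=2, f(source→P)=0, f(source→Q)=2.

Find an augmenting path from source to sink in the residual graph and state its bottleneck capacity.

source→P→sink, bottleneck 1

Residual along source→P→sink: source→P: 1, P→sink: 4.
Bottleneck = min = 1.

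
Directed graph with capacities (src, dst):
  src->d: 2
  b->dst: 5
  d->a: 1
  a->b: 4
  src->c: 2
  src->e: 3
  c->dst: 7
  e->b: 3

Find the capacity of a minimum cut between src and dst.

6

Max flow = 6 (via 3 augmenting paths).
In the residual at optimum, the set reachable from src is {d, src}.
Cut edges: src->c (cap 2), src->e (cap 3), d->a (cap 1). Sum = 6.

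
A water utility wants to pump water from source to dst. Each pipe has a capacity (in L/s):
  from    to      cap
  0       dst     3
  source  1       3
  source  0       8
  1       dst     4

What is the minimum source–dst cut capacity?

6

Max flow = 6 (via 2 augmenting paths).
In the residual at optimum, the set reachable from source is {0, source}.
Cut edges: source→1 (cap 3), 0→dst (cap 3). Sum = 6.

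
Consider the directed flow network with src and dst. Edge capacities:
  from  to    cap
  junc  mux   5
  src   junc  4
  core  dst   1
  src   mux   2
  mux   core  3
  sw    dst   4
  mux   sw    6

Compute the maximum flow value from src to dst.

5

Augment src→mux→sw→dst: bottleneck 2. Total 2.
Augment src→junc→mux→sw→dst: bottleneck 2. Total 4.
Augment src→junc→mux→core→dst: bottleneck 1. Total 5.
No augmenting path remains in the residual graph.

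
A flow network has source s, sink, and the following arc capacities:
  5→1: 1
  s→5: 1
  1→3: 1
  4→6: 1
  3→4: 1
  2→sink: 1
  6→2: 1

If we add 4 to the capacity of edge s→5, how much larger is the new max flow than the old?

0

Original max flow = 1.
Even with extra capacity on s→5, another cut of capacity 1 remains binding.
New max flow = 1. Increase = 0.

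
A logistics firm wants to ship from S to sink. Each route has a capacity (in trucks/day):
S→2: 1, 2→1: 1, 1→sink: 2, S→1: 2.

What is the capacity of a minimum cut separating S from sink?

2

Max flow = 2 (via 1 augmenting path).
In the residual at optimum, the set reachable from S is {1, 2, S}.
Cut edges: 1→sink (cap 2). Sum = 2.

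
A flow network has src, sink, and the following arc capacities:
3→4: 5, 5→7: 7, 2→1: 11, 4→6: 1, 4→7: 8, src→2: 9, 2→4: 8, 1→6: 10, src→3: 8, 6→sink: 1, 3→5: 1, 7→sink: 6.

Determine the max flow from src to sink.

Augment src→3→5→7→sink: bottleneck 1. Total 1.
Augment src→3→4→7→sink: bottleneck 5. Total 6.
Augment src→2→4→6→sink: bottleneck 1. Total 7.
No augmenting path remains in the residual graph.

7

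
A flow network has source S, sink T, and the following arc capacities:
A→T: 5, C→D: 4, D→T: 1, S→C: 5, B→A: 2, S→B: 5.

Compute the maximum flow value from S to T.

Augment S→B→A→T: bottleneck 2. Total 2.
Augment S→C→D→T: bottleneck 1. Total 3.
No augmenting path remains in the residual graph.

3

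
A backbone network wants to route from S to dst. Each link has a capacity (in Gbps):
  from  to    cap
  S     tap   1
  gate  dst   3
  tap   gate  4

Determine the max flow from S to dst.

1

Augment S->tap->gate->dst: bottleneck 1. Total 1.
No augmenting path remains in the residual graph.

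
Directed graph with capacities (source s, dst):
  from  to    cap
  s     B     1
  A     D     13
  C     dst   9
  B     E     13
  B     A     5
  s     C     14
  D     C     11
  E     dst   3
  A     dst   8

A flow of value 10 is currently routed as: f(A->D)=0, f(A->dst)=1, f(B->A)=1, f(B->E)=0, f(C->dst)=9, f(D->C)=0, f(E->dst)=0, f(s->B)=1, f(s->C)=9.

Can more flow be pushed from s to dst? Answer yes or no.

Residual reachable from s: {C, s}; dst is not reachable.
Saturated cut: s->B, C->dst with total capacity 10 = current flow value. Flow is maximum.

No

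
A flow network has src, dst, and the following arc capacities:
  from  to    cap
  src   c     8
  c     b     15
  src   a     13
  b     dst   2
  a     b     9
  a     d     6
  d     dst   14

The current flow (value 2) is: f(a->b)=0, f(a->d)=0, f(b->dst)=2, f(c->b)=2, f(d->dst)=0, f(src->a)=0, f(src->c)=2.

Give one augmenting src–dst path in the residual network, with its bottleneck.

src->a->d->dst, bottleneck 6

Residual along src->a->d->dst: src->a: 13, a->d: 6, d->dst: 14.
Bottleneck = min = 6.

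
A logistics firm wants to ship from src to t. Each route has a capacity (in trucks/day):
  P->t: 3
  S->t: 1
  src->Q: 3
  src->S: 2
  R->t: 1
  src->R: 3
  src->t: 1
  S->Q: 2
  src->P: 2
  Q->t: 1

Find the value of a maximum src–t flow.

Augment src->t: bottleneck 1. Total 1.
Augment src->P->t: bottleneck 2. Total 3.
Augment src->R->t: bottleneck 1. Total 4.
Augment src->S->t: bottleneck 1. Total 5.
Augment src->Q->t: bottleneck 1. Total 6.
No augmenting path remains in the residual graph.

6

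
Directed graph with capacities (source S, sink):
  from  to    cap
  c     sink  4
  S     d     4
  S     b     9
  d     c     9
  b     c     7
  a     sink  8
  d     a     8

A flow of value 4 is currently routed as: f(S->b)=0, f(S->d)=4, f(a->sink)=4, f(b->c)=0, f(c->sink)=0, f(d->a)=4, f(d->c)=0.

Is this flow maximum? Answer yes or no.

No

Residual path S->b->c->sink has bottleneck 4 > 0.
Pushing 4 along it raises the flow to 8, so the given flow is not maximum.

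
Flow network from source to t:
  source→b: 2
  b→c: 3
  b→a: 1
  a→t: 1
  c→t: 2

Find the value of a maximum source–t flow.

Augment source→b→c→t: bottleneck 2. Total 2.
No augmenting path remains in the residual graph.

2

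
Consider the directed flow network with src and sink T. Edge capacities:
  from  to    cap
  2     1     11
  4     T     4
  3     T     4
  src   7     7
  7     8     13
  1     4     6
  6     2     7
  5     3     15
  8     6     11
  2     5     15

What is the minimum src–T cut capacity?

Max flow = 7 (via 2 augmenting paths).
In the residual at optimum, the set reachable from src is {src}.
Cut edges: src->7 (cap 7). Sum = 7.

7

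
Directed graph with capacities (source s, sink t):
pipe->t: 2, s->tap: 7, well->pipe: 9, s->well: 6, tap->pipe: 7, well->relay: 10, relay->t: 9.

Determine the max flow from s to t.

Augment s->tap->pipe->t: bottleneck 2. Total 2.
Augment s->well->relay->t: bottleneck 6. Total 8.
No augmenting path remains in the residual graph.

8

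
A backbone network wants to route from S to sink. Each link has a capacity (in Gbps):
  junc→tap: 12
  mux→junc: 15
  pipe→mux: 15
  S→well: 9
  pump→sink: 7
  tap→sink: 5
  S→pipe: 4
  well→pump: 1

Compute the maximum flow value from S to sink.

5

Augment S→well→pump→sink: bottleneck 1. Total 1.
Augment S→pipe→mux→junc→tap→sink: bottleneck 4. Total 5.
No augmenting path remains in the residual graph.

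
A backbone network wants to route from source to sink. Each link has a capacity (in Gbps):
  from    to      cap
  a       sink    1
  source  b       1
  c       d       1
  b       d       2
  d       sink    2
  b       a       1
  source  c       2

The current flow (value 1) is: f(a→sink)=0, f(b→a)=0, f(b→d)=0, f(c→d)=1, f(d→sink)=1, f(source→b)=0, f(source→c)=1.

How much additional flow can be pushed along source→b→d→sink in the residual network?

1

Residual capacities along the path: source→b: 1, b→d: 2, d→sink: 1.
Minimum is 1.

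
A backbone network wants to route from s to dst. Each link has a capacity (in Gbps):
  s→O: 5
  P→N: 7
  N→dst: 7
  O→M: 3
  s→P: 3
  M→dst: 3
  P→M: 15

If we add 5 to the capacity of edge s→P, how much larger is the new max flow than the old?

4

Original max flow = 6.
After raising cap(s→P), augmenting paths through that edge carry 4 more units.
New max flow = 10. Increase = 4.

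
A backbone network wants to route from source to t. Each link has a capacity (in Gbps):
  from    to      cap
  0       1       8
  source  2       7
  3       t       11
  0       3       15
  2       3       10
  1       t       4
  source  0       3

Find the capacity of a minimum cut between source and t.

Max flow = 10 (via 2 augmenting paths).
In the residual at optimum, the set reachable from source is {source}.
Cut edges: source->2 (cap 7), source->0 (cap 3). Sum = 10.

10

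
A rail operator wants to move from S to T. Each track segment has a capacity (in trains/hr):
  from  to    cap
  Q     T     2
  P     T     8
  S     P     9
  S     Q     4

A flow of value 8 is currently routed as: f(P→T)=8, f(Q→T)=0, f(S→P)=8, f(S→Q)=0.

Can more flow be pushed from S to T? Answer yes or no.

Yes

Residual path S→Q→T has bottleneck 2 > 0.
Pushing 2 along it raises the flow to 10, so the given flow is not maximum.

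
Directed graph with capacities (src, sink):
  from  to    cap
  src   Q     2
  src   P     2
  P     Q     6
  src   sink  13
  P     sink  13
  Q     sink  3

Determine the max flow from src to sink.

17

Augment src→sink: bottleneck 13. Total 13.
Augment src→P→sink: bottleneck 2. Total 15.
Augment src→Q→sink: bottleneck 2. Total 17.
No augmenting path remains in the residual graph.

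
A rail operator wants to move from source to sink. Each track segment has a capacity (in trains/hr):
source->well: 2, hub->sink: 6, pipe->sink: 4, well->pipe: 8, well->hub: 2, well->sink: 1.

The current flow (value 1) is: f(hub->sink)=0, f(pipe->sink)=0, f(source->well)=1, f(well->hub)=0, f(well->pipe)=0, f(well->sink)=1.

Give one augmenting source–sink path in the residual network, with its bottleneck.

Residual along source->well->hub->sink: source->well: 1, well->hub: 2, hub->sink: 6.
Bottleneck = min = 1.

source->well->hub->sink, bottleneck 1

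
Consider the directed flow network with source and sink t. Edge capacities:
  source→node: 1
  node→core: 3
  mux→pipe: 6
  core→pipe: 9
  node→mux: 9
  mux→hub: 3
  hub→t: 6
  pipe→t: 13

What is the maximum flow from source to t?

1

Augment source→node→core→pipe→t: bottleneck 1. Total 1.
No augmenting path remains in the residual graph.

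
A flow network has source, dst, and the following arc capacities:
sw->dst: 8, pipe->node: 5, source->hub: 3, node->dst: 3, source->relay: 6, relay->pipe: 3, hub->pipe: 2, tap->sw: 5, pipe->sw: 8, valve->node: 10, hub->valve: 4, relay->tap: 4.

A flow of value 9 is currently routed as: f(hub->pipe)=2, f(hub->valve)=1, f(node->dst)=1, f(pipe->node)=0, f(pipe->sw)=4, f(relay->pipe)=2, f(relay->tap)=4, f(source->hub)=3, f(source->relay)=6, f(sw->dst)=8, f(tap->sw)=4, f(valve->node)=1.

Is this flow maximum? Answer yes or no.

Yes

Residual reachable from source: {source}; dst is not reachable.
Saturated cut: source->relay, source->hub with total capacity 9 = current flow value. Flow is maximum.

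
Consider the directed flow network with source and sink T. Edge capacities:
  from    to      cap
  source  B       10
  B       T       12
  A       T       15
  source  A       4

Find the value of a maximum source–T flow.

14

Augment source→B→T: bottleneck 10. Total 10.
Augment source→A→T: bottleneck 4. Total 14.
No augmenting path remains in the residual graph.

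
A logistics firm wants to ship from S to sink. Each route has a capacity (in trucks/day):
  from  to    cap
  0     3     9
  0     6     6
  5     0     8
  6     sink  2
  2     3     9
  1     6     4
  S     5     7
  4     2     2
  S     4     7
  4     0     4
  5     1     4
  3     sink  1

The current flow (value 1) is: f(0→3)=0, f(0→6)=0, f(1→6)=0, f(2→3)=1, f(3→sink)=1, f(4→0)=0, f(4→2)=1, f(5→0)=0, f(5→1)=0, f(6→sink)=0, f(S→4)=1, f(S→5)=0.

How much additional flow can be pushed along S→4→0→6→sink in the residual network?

Residual capacities along the path: S→4: 6, 4→0: 4, 0→6: 6, 6→sink: 2.
Minimum is 2.

2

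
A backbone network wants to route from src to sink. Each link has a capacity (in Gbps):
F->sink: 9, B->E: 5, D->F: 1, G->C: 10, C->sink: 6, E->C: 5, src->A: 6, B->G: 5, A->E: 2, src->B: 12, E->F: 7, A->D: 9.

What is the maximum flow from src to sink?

Augment src->A->D->F->sink: bottleneck 1. Total 1.
Augment src->A->E->F->sink: bottleneck 2. Total 3.
Augment src->B->E->F->sink: bottleneck 5. Total 8.
Augment src->B->G->C->sink: bottleneck 5. Total 13.
No augmenting path remains in the residual graph.

13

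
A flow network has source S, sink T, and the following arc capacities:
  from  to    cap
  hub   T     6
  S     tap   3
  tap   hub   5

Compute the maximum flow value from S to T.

3

Augment S→tap→hub→T: bottleneck 3. Total 3.
No augmenting path remains in the residual graph.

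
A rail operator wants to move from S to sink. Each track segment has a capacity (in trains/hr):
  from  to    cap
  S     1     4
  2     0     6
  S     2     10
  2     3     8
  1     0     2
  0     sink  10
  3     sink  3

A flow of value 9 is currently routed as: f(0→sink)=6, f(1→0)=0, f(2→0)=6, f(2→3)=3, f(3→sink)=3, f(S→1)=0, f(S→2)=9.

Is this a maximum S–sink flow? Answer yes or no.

No

Residual path S→1→0→sink has bottleneck 2 > 0.
Pushing 2 along it raises the flow to 11, so the given flow is not maximum.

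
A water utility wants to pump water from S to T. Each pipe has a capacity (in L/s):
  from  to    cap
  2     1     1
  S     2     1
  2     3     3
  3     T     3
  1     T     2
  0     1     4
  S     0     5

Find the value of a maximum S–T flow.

Augment S→0→1→T: bottleneck 2. Total 2.
Augment S→2→3→T: bottleneck 1. Total 3.
No augmenting path remains in the residual graph.

3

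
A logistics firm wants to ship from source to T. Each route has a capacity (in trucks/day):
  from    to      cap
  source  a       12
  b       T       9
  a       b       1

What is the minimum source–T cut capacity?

Max flow = 1 (via 1 augmenting path).
In the residual at optimum, the set reachable from source is {a, source}.
Cut edges: a→b (cap 1). Sum = 1.

1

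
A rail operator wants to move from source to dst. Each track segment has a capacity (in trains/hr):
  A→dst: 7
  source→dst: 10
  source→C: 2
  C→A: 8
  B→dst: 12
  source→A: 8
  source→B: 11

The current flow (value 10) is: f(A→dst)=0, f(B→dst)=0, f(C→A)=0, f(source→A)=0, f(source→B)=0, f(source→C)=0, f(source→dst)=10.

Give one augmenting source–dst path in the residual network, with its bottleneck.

source→A→dst, bottleneck 7

Residual along source→A→dst: source→A: 8, A→dst: 7.
Bottleneck = min = 7.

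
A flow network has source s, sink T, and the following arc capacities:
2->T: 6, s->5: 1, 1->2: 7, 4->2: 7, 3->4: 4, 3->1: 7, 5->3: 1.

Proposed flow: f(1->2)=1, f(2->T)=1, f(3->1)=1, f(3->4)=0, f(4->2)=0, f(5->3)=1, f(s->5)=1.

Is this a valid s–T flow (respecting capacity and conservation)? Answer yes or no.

Yes

Every edge has 0 ≤ f(e) ≤ cap(e).
At each intermediate node, inflow equals outflow.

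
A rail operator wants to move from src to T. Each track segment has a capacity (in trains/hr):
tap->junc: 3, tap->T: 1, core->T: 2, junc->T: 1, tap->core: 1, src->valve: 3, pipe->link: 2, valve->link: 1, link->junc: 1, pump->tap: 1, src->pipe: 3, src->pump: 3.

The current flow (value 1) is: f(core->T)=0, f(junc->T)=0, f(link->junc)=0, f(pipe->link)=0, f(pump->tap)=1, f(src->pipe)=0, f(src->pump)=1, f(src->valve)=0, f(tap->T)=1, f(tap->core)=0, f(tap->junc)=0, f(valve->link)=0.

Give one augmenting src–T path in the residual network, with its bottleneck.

Residual along src->pipe->link->junc->T: src->pipe: 3, pipe->link: 2, link->junc: 1, junc->T: 1.
Bottleneck = min = 1.

src->pipe->link->junc->T, bottleneck 1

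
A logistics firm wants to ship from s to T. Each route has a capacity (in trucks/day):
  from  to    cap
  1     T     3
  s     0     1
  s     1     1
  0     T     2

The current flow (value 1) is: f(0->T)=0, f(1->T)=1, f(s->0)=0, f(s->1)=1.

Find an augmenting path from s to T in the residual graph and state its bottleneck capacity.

s->0->T, bottleneck 1

Residual along s->0->T: s->0: 1, 0->T: 2.
Bottleneck = min = 1.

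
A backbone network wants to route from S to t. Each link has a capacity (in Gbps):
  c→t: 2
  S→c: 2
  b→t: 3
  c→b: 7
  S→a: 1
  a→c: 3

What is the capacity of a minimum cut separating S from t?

Max flow = 3 (via 2 augmenting paths).
In the residual at optimum, the set reachable from S is {S}.
Cut edges: S→a (cap 1), S→c (cap 2). Sum = 3.

3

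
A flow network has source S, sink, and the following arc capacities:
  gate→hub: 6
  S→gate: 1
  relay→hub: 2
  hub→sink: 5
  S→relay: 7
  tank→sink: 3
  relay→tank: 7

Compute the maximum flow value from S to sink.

6

Augment S→relay→tank→sink: bottleneck 3. Total 3.
Augment S→relay→hub→sink: bottleneck 2. Total 5.
Augment S→gate→hub→sink: bottleneck 1. Total 6.
No augmenting path remains in the residual graph.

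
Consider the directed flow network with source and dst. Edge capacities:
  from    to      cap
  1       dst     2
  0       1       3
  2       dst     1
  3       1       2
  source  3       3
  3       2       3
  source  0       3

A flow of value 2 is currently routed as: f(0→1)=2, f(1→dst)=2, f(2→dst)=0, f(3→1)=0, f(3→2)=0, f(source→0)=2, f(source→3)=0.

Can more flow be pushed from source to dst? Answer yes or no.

Yes

Residual path source→3→2→dst has bottleneck 1 > 0.
Pushing 1 along it raises the flow to 3, so the given flow is not maximum.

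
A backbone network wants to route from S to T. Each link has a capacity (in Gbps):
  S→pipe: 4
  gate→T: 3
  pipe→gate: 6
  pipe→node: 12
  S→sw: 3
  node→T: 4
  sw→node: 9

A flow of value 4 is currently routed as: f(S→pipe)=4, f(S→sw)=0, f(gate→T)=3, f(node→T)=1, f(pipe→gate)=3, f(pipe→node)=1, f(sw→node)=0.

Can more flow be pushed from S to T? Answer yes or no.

Residual path S→sw→node→T has bottleneck 3 > 0.
Pushing 3 along it raises the flow to 7, so the given flow is not maximum.

Yes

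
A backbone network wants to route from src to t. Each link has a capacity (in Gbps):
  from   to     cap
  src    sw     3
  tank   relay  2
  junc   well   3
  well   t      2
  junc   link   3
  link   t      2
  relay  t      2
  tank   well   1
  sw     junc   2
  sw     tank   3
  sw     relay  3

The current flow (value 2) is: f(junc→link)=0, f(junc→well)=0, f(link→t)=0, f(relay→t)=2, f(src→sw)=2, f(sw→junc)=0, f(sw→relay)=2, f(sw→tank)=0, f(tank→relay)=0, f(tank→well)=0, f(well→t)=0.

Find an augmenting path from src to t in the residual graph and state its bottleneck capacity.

src→sw→tank→well→t, bottleneck 1

Residual along src→sw→tank→well→t: src→sw: 1, sw→tank: 3, tank→well: 1, well→t: 2.
Bottleneck = min = 1.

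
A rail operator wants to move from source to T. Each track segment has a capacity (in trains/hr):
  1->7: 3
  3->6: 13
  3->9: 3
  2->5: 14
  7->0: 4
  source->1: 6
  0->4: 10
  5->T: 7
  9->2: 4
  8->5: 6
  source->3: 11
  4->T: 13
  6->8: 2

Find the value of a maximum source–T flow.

8

Augment source->1->7->0->4->T: bottleneck 3. Total 3.
Augment source->3->6->8->5->T: bottleneck 2. Total 5.
Augment source->3->9->2->5->T: bottleneck 3. Total 8.
No augmenting path remains in the residual graph.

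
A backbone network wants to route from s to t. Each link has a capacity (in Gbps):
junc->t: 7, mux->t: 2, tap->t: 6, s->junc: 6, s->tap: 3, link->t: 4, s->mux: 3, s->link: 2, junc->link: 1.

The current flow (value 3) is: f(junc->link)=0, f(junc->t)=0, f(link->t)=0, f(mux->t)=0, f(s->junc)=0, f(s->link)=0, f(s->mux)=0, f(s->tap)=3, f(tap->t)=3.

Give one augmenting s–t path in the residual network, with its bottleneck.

s->junc->t, bottleneck 6

Residual along s->junc->t: s->junc: 6, junc->t: 7.
Bottleneck = min = 6.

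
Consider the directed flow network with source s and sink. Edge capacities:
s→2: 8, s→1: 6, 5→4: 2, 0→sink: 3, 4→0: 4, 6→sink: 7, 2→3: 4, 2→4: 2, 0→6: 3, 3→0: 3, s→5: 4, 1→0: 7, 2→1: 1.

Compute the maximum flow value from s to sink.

Augment s→1→0→sink: bottleneck 3. Total 3.
Augment s→1→0→6→sink: bottleneck 3. Total 6.
No augmenting path remains in the residual graph.

6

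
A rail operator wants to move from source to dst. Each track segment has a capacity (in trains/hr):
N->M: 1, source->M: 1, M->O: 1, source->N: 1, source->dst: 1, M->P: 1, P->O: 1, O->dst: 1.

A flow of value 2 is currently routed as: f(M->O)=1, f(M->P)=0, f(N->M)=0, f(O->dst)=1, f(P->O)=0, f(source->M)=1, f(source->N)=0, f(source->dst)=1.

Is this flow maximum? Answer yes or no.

Yes

Residual reachable from source: {M, N, O, P, source}; dst is not reachable.
Saturated cut: source->dst, O->dst with total capacity 2 = current flow value. Flow is maximum.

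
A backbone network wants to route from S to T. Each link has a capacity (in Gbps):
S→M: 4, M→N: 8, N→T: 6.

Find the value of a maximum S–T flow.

4

Augment S→M→N→T: bottleneck 4. Total 4.
No augmenting path remains in the residual graph.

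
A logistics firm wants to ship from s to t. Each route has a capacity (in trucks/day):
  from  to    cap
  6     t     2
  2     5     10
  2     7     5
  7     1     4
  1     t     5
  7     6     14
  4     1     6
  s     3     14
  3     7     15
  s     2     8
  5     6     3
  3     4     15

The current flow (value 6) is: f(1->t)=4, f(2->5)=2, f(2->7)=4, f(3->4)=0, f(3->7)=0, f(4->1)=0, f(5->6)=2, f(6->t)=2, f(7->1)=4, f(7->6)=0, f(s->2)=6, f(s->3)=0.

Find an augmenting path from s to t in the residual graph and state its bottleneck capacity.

Residual along s->3->4->1->t: s->3: 14, 3->4: 15, 4->1: 6, 1->t: 1.
Bottleneck = min = 1.

s->3->4->1->t, bottleneck 1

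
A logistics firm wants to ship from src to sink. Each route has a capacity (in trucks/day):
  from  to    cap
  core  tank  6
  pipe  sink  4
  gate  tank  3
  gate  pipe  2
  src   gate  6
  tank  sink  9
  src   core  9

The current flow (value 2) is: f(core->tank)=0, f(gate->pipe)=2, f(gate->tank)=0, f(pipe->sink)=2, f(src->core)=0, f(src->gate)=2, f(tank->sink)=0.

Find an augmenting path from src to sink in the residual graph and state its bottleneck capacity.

src->gate->tank->sink, bottleneck 3

Residual along src->gate->tank->sink: src->gate: 4, gate->tank: 3, tank->sink: 9.
Bottleneck = min = 3.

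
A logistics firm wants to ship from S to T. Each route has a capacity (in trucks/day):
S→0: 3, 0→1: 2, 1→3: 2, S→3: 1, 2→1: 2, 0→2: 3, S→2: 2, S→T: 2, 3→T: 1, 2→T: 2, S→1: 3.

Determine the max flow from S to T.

Augment S→T: bottleneck 2. Total 2.
Augment S→2→T: bottleneck 2. Total 4.
Augment S→3→T: bottleneck 1. Total 5.
No augmenting path remains in the residual graph.

5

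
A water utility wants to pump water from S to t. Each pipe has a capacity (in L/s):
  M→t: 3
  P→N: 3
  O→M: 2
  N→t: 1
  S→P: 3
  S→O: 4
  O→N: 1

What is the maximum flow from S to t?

3

Augment S→P→N→t: bottleneck 1. Total 1.
Augment S→O→M→t: bottleneck 2. Total 3.
No augmenting path remains in the residual graph.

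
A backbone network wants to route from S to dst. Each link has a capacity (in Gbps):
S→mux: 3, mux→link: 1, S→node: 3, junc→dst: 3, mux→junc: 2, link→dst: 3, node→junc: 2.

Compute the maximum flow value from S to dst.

Augment S→mux→link→dst: bottleneck 1. Total 1.
Augment S→mux→junc→dst: bottleneck 2. Total 3.
Augment S→node→junc→dst: bottleneck 1. Total 4.
No augmenting path remains in the residual graph.

4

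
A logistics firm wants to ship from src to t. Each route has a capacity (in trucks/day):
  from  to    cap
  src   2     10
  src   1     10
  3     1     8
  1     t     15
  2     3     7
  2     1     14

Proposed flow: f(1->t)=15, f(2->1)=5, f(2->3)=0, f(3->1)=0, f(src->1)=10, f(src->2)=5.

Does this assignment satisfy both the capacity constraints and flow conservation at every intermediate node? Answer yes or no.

Yes

Every edge has 0 ≤ f(e) ≤ cap(e).
At each intermediate node, inflow equals outflow.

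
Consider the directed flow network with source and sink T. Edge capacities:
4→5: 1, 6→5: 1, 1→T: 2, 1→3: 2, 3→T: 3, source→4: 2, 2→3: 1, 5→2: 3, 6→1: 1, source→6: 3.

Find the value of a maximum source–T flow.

2

Augment source→6→1→T: bottleneck 1. Total 1.
Augment source→6→5→2→3→T: bottleneck 1. Total 2.
No augmenting path remains in the residual graph.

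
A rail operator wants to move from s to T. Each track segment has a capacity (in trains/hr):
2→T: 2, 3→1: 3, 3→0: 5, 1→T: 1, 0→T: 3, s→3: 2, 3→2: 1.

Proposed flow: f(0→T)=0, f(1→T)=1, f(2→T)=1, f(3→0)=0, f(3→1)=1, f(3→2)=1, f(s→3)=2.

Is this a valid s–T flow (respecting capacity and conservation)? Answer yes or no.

Yes

Every edge has 0 ≤ f(e) ≤ cap(e).
At each intermediate node, inflow equals outflow.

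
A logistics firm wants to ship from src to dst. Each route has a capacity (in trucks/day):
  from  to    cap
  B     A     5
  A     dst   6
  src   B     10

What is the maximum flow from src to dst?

5

Augment src->B->A->dst: bottleneck 5. Total 5.
No augmenting path remains in the residual graph.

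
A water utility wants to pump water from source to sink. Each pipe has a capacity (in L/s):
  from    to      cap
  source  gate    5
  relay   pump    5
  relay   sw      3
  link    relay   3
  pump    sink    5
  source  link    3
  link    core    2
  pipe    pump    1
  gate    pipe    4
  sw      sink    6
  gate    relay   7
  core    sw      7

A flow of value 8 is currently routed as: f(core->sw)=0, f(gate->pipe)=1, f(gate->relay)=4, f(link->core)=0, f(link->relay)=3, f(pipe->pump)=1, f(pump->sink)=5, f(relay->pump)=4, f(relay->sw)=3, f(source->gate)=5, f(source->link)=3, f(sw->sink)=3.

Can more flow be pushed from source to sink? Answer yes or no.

Residual reachable from source: {source}; sink is not reachable.
Saturated cut: source->gate, source->link with total capacity 8 = current flow value. Flow is maximum.

No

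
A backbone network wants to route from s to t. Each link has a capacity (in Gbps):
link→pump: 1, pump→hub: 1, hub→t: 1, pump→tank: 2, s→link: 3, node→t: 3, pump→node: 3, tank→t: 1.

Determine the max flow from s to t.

1

Augment s→link→pump→hub→t: bottleneck 1. Total 1.
No augmenting path remains in the residual graph.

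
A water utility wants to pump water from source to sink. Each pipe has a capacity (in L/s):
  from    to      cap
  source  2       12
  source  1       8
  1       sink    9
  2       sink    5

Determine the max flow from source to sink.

13

Augment source→2→sink: bottleneck 5. Total 5.
Augment source→1→sink: bottleneck 8. Total 13.
No augmenting path remains in the residual graph.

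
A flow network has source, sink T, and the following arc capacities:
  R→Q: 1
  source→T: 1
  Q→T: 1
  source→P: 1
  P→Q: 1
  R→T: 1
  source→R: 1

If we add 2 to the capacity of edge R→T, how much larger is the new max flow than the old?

0

Original max flow = 3.
Edge R→T does not cross the min cut (source side {source}), so extra capacity there cannot help.
New max flow = 3. Increase = 0.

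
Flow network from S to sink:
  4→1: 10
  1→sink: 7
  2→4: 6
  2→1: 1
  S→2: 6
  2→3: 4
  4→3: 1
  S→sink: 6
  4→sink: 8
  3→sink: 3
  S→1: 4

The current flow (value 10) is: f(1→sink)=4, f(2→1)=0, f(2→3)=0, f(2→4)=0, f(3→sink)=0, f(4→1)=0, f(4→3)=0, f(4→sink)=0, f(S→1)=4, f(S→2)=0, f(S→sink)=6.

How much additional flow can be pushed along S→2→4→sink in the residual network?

Residual capacities along the path: S→2: 6, 2→4: 6, 4→sink: 8.
Minimum is 6.

6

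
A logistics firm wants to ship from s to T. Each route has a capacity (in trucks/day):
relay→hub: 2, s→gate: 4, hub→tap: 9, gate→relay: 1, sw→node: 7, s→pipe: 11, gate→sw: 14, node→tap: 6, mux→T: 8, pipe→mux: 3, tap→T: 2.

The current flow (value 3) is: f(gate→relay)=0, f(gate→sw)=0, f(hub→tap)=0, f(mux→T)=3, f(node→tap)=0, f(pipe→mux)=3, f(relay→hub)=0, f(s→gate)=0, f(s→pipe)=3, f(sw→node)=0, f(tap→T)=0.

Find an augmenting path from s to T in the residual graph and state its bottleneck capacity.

s→gate→sw→node→tap→T, bottleneck 2

Residual along s→gate→sw→node→tap→T: s→gate: 4, gate→sw: 14, sw→node: 7, node→tap: 6, tap→T: 2.
Bottleneck = min = 2.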